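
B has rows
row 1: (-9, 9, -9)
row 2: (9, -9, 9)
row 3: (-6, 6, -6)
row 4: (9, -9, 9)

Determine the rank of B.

1

Row reduce to echelon form.
R2 ← R2 + R1: [0, 0, 0]
R3 ← R3 − (2/3)·R1: [0, 0, 0]
R4 ← R4 + R1: [0, 0, 0]
Echelon form has 1 nonzero row, so rank(B) = 1.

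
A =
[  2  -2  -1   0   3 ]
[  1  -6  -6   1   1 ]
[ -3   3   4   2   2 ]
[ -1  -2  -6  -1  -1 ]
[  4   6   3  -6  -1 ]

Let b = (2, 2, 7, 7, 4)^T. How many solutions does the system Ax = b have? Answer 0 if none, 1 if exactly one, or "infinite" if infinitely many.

Row reduce the augmented matrix [A | b].
R2 ← R2 − (1/2)·R1: [0, -5, -11/2, 1, -1/2, 1]
R3 ← R3 + (3/2)·R1: [0, 0, 5/2, 2, 13/2, 10]
R4 ← R4 + (1/2)·R1: [0, -3, -13/2, -1, 1/2, 8]
R5 ← R5 − (2)·R1: [0, 10, 5, -6, -7, 0]
R4 ← R4 − (3/5)·R2: [0, 0, -16/5, -8/5, 4/5, 37/5]
R5 ← R5 + (2)·R2: [0, 0, -6, -4, -8, 2]
R4 ← R4 + (32/25)·R3: [0, 0, 0, 24/25, 228/25, 101/5]
R5 ← R5 + (12/5)·R3: [0, 0, 0, 4/5, 38/5, 26]
R5 ← R5 − (5/6)·R4: [0, 0, 0, 0, 0, 55/6]
The echelon form has 5 nonzero rows; the last pivot sits in the augmented column, so rank(A) = 4 but rank([A|b]) = 5.
Since the ranks differ, the system is inconsistent.
It has no solutions.

0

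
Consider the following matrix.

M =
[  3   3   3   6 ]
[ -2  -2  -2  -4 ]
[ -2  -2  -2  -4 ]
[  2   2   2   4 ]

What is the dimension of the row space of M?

1

Row reduce to echelon form.
R2 ← R2 + (2/3)·R1: [0, 0, 0, 0]
R3 ← R3 + (2/3)·R1: [0, 0, 0, 0]
R4 ← R4 − (2/3)·R1: [0, 0, 0, 0]
Echelon form has 1 nonzero row, so rank(M) = 1.
The row space has dimension equal to the rank: 1.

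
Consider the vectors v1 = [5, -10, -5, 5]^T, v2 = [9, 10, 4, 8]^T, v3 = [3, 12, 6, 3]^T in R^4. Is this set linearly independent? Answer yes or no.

Form the matrix with these vectors as rows and row reduce.
R2 ← R2 − (9/5)·R1: [0, 28, 13, -1]
R3 ← R3 − (3/5)·R1: [0, 18, 9, 0]
R3 ← R3 − (9/14)·R2: [0, 0, 9/14, 9/14]
3 nonzero rows, so the 3 vectors span a space of dimension 3.
Since 3 = 3, the vectors are linearly independent.

yes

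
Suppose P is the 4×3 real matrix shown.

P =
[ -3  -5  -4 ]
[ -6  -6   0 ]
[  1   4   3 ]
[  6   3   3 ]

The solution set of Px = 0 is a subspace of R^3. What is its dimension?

Row reduce to echelon form.
R2 ← R2 − (2)·R1: [0, 4, 8]
R3 ← R3 + (1/3)·R1: [0, 7/3, 5/3]
R4 ← R4 + (2)·R1: [0, -7, -5]
R3 ← R3 − (7/12)·R2: [0, 0, -3]
R4 ← R4 + (7/4)·R2: [0, 0, 9]
R4 ← R4 + (3)·R3: [0, 0, 0]
3 nonzero rows, so rank(P) = 3.
P has 3 columns; by rank–nullity, nullity = 3 − 3 = 0.

0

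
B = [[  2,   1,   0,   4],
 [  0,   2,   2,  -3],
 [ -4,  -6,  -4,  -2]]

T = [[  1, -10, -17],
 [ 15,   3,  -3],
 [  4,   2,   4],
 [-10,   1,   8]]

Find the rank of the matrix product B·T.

First compute BT:
[[-23, -13,  -5],
 [ 68,   7, -22],
 [-90,  12,  54]]
Now row reduce the product.
R2 ← R2 + (68/23)·R1: [0, -723/23, -846/23]
R3 ← R3 − (90/23)·R1: [0, 1446/23, 1692/23]
R3 ← R3 + (2)·R2: [0, 0, 0]
2 nonzero rows, so rank(BT) = 2.

2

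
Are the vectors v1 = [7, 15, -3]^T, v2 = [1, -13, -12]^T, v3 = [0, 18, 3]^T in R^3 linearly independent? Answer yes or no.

yes

Form the matrix with these vectors as rows and row reduce.
R2 ← R2 − (1/7)·R1: [0, -106/7, -81/7]
R3 ← R3 + (63/53)·R2: [0, 0, -570/53]
3 nonzero rows, so the 3 vectors span a space of dimension 3.
Since 3 = 3, the vectors are linearly independent.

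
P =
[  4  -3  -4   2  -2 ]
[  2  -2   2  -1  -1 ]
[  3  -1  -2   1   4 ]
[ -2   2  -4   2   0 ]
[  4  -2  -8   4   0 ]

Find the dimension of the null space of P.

Row reduce to echelon form.
R2 ← R2 − (1/2)·R1: [0, -1/2, 4, -2, 0]
R3 ← R3 − (3/4)·R1: [0, 5/4, 1, -1/2, 11/2]
R4 ← R4 + (1/2)·R1: [0, 1/2, -6, 3, -1]
R5 ← R5 − R1: [0, 1, -4, 2, 2]
R3 ← R3 + (5/2)·R2: [0, 0, 11, -11/2, 11/2]
R4 ← R4 + R2: [0, 0, -2, 1, -1]
R5 ← R5 + (2)·R2: [0, 0, 4, -2, 2]
R4 ← R4 + (2/11)·R3: [0, 0, 0, 0, 0]
R5 ← R5 − (4/11)·R3: [0, 0, 0, 0, 0]
3 nonzero rows, so rank(P) = 3.
P has 5 columns; by rank–nullity, nullity = 5 − 3 = 2.

2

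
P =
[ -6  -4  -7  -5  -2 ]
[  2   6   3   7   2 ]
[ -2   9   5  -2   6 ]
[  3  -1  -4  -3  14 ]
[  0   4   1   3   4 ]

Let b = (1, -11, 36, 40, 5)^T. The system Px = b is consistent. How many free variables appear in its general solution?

0

Row reduce the augmented matrix [P | b].
R2 ← R2 + (1/3)·R1: [0, 14/3, 2/3, 16/3, 4/3, -32/3]
R3 ← R3 − (1/3)·R1: [0, 31/3, 22/3, -1/3, 20/3, 107/3]
R4 ← R4 + (1/2)·R1: [0, -3, -15/2, -11/2, 13, 81/2]
R3 ← R3 − (31/14)·R2: [0, 0, 41/7, -85/7, 26/7, 415/7]
R4 ← R4 + (9/14)·R2: [0, 0, -99/14, -29/14, 97/7, 471/14]
R5 ← R5 − (6/7)·R2: [0, 0, 3/7, -11/7, 20/7, 99/7]
R4 ← R4 + (99/82)·R3: [0, 0, 0, -686/41, 752/41, 4314/41]
R5 ← R5 − (3/41)·R3: [0, 0, 0, -28/41, 106/41, 402/41]
R5 ← R5 − (2/49)·R4: [0, 0, 0, 0, 90/49, 270/49]
The echelon form has 5 nonzero rows, and every pivot lies in the first 5 columns, so rank(P) = rank([P|b]) = 5.
The system is consistent.
Free variables = (unknowns) − (rank) = 5 − 5 = 0.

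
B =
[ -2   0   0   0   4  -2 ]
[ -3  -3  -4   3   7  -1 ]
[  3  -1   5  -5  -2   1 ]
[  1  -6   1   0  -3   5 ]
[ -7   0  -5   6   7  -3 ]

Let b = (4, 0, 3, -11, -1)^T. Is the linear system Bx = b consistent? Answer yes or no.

yes

Row reduce the augmented matrix [B | b].
R2 ← R2 − (3/2)·R1: [0, -3, -4, 3, 1, 2, -6]
R3 ← R3 + (3/2)·R1: [0, -1, 5, -5, 4, -2, 9]
R4 ← R4 + (1/2)·R1: [0, -6, 1, 0, -1, 4, -9]
R5 ← R5 − (7/2)·R1: [0, 0, -5, 6, -7, 4, -15]
R3 ← R3 − (1/3)·R2: [0, 0, 19/3, -6, 11/3, -8/3, 11]
R4 ← R4 − (2)·R2: [0, 0, 9, -6, -3, 0, 3]
R4 ← R4 − (27/19)·R3: [0, 0, 0, 48/19, -156/19, 72/19, -240/19]
R5 ← R5 + (15/19)·R3: [0, 0, 0, 24/19, -78/19, 36/19, -120/19]
R5 ← R5 − (1/2)·R4: [0, 0, 0, 0, 0, 0, 0]
The echelon form has 4 nonzero rows, and every pivot lies in the first 6 columns, so rank(B) = rank([B|b]) = 4.
The system is consistent.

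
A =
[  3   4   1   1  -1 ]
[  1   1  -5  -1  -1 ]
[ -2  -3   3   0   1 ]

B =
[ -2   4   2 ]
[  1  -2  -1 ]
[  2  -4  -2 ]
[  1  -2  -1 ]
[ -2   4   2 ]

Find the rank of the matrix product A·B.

1

First compute AB:
[[  3,  -6,  -3],
 [-10,  20,  10],
 [  5, -10,  -5]]
Now row reduce the product.
R2 ← R2 + (10/3)·R1: [0, 0, 0]
R3 ← R3 − (5/3)·R1: [0, 0, 0]
1 nonzero row, so rank(AB) = 1.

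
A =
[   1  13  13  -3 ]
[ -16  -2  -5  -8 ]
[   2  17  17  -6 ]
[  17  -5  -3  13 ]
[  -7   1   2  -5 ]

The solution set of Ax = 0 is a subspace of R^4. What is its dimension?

0

Row reduce to echelon form.
R2 ← R2 + (16)·R1: [0, 206, 203, -56]
R3 ← R3 − (2)·R1: [0, -9, -9, 0]
R4 ← R4 − (17)·R1: [0, -226, -224, 64]
R5 ← R5 + (7)·R1: [0, 92, 93, -26]
R3 ← R3 + (9/206)·R2: [0, 0, -27/206, -252/103]
R4 ← R4 + (113/103)·R2: [0, 0, -133/103, 264/103]
R5 ← R5 − (46/103)·R2: [0, 0, 241/103, -102/103]
R4 ← R4 − (266/27)·R3: [0, 0, 0, 80/3]
R5 ← R5 + (482/27)·R3: [0, 0, 0, -134/3]
R5 ← R5 + (67/40)·R4: [0, 0, 0, 0]
4 nonzero rows, so rank(A) = 4.
A has 4 columns; by rank–nullity, nullity = 4 − 4 = 0.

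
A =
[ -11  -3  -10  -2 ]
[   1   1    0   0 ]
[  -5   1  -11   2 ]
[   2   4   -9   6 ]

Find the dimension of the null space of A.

Row reduce to echelon form.
R2 ← R2 + (1/11)·R1: [0, 8/11, -10/11, -2/11]
R3 ← R3 − (5/11)·R1: [0, 26/11, -71/11, 32/11]
R4 ← R4 + (2/11)·R1: [0, 38/11, -119/11, 62/11]
R3 ← R3 − (13/4)·R2: [0, 0, -7/2, 7/2]
R4 ← R4 − (19/4)·R2: [0, 0, -13/2, 13/2]
R4 ← R4 − (13/7)·R3: [0, 0, 0, 0]
3 nonzero rows, so rank(A) = 3.
A has 4 columns; by rank–nullity, nullity = 4 − 3 = 1.

1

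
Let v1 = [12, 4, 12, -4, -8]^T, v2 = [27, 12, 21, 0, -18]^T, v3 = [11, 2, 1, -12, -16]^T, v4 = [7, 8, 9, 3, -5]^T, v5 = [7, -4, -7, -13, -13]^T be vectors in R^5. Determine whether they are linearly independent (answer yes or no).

Form the matrix with these vectors as rows and row reduce.
R2 ← R2 − (9/4)·R1: [0, 3, -6, 9, 0]
R3 ← R3 − (11/12)·R1: [0, -5/3, -10, -25/3, -26/3]
R4 ← R4 − (7/12)·R1: [0, 17/3, 2, 16/3, -1/3]
R5 ← R5 − (7/12)·R1: [0, -19/3, -14, -32/3, -25/3]
R3 ← R3 + (5/9)·R2: [0, 0, -40/3, -10/3, -26/3]
R4 ← R4 − (17/9)·R2: [0, 0, 40/3, -35/3, -1/3]
R5 ← R5 + (19/9)·R2: [0, 0, -80/3, 25/3, -25/3]
R4 ← R4 + R3: [0, 0, 0, -15, -9]
R5 ← R5 − (2)·R3: [0, 0, 0, 15, 9]
R5 ← R5 + R4: [0, 0, 0, 0, 0]
4 nonzero rows, so the 5 vectors span a space of dimension 4.
Since 4 < 5, the vectors are linearly dependent.

no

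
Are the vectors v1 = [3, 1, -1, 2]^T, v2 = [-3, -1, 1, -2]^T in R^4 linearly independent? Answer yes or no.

Form the matrix with these vectors as rows and row reduce.
R2 ← R2 + R1: [0, 0, 0, 0]
1 nonzero row, so the 2 vectors span a space of dimension 1.
Since 1 < 2, the vectors are linearly dependent.

no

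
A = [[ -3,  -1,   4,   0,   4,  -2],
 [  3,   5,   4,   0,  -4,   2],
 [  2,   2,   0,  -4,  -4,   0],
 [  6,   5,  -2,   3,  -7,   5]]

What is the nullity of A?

Row reduce to echelon form.
R2 ← R2 + R1: [0, 4, 8, 0, 0, 0]
R3 ← R3 + (2/3)·R1: [0, 4/3, 8/3, -4, -4/3, -4/3]
R4 ← R4 + (2)·R1: [0, 3, 6, 3, 1, 1]
R3 ← R3 − (1/3)·R2: [0, 0, 0, -4, -4/3, -4/3]
R4 ← R4 − (3/4)·R2: [0, 0, 0, 3, 1, 1]
R4 ← R4 + (3/4)·R3: [0, 0, 0, 0, 0, 0]
3 nonzero rows, so rank(A) = 3.
A has 6 columns; by rank–nullity, nullity = 6 − 3 = 3.

3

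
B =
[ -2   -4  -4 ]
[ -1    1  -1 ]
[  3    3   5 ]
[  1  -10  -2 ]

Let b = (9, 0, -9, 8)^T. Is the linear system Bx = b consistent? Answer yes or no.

Row reduce the augmented matrix [B | b].
R2 ← R2 − (1/2)·R1: [0, 3, 1, -9/2]
R3 ← R3 + (3/2)·R1: [0, -3, -1, 9/2]
R4 ← R4 + (1/2)·R1: [0, -12, -4, 25/2]
R3 ← R3 + R2: [0, 0, 0, 0]
R4 ← R4 + (4)·R2: [0, 0, 0, -11/2]
Swap R3 ↔ R4
The echelon form has 3 nonzero rows; the last pivot sits in the augmented column, so rank(B) = 2 but rank([B|b]) = 3.
Since the ranks differ, the system is inconsistent.

no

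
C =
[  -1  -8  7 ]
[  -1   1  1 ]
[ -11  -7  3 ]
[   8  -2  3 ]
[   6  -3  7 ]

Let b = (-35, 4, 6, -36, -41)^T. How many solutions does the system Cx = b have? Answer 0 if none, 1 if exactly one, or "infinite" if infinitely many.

Row reduce the augmented matrix [C | b].
R2 ← R2 − R1: [0, 9, -6, 39]
R3 ← R3 − (11)·R1: [0, 81, -74, 391]
R4 ← R4 + (8)·R1: [0, -66, 59, -316]
R5 ← R5 + (6)·R1: [0, -51, 49, -251]
R3 ← R3 − (9)·R2: [0, 0, -20, 40]
R4 ← R4 + (22/3)·R2: [0, 0, 15, -30]
R5 ← R5 + (17/3)·R2: [0, 0, 15, -30]
R4 ← R4 + (3/4)·R3: [0, 0, 0, 0]
R5 ← R5 + (3/4)·R3: [0, 0, 0, 0]
The echelon form has 3 nonzero rows, and every pivot lies in the first 3 columns, so rank(C) = rank([C|b]) = 3.
The system is consistent.
rank = 3 = number of unknowns, so the solution is unique.

1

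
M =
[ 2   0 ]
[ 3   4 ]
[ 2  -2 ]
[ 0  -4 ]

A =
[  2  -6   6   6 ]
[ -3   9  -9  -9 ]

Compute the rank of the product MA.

1

First compute MA:
[[  4, -12,  12,  12],
 [ -6,  18, -18, -18],
 [ 10, -30,  30,  30],
 [ 12, -36,  36,  36]]
Now row reduce the product.
R2 ← R2 + (3/2)·R1: [0, 0, 0, 0]
R3 ← R3 − (5/2)·R1: [0, 0, 0, 0]
R4 ← R4 − (3)·R1: [0, 0, 0, 0]
1 nonzero row, so rank(MA) = 1.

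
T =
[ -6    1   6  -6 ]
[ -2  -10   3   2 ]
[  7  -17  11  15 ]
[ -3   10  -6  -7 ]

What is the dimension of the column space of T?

Row reduce to echelon form.
R2 ← R2 − (1/3)·R1: [0, -31/3, 1, 4]
R3 ← R3 + (7/6)·R1: [0, -95/6, 18, 8]
R4 ← R4 − (1/2)·R1: [0, 19/2, -9, -4]
R3 ← R3 − (95/62)·R2: [0, 0, 1021/62, 58/31]
R4 ← R4 + (57/62)·R2: [0, 0, -501/62, -10/31]
R4 ← R4 + (501/1021)·R3: [0, 0, 0, 608/1021]
Echelon form has 4 nonzero rows, so rank(T) = 4.
The column space has dimension equal to the rank: 4.

4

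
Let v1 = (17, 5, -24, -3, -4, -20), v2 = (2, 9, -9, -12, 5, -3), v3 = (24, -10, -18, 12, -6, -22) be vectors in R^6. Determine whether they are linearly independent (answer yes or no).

Form the matrix with these vectors as rows and row reduce.
R2 ← R2 − (2/17)·R1: [0, 143/17, -105/17, -198/17, 93/17, -11/17]
R3 ← R3 − (24/17)·R1: [0, -290/17, 270/17, 276/17, -6/17, 106/17]
R3 ← R3 + (290/143)·R2: [0, 0, 480/143, -96/13, 1536/143, 64/13]
3 nonzero rows, so the 3 vectors span a space of dimension 3.
Since 3 = 3, the vectors are linearly independent.

yes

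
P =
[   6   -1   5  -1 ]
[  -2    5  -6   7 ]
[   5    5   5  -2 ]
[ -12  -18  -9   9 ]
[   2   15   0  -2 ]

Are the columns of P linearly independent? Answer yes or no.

Row reduce P to echelon form.
R2 ← R2 + (1/3)·R1: [0, 14/3, -13/3, 20/3]
R3 ← R3 − (5/6)·R1: [0, 35/6, 5/6, -7/6]
R4 ← R4 + (2)·R1: [0, -20, 1, 7]
R5 ← R5 − (1/3)·R1: [0, 46/3, -5/3, -5/3]
R3 ← R3 − (5/4)·R2: [0, 0, 25/4, -19/2]
R4 ← R4 + (30/7)·R2: [0, 0, -123/7, 249/7]
R5 ← R5 − (23/7)·R2: [0, 0, 88/7, -165/7]
R4 ← R4 + (492/175)·R3: [0, 0, 0, 1551/175]
R5 ← R5 − (352/175)·R3: [0, 0, 0, -781/175]
R5 ← R5 + (71/141)·R4: [0, 0, 0, 0]
4 pivots among 4 columns.
Every column is a pivot column, so the columns are linearly independent.

yes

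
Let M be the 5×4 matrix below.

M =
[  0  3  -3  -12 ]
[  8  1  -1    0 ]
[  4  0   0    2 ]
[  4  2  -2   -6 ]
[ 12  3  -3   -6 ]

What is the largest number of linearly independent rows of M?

Row reduce to echelon form.
Swap R1 ↔ R2
R3 ← R3 − (1/2)·R1: [0, -1/2, 1/2, 2]
R4 ← R4 − (1/2)·R1: [0, 3/2, -3/2, -6]
R5 ← R5 − (3/2)·R1: [0, 3/2, -3/2, -6]
R3 ← R3 + (1/6)·R2: [0, 0, 0, 0]
R4 ← R4 − (1/2)·R2: [0, 0, 0, 0]
R5 ← R5 − (1/2)·R2: [0, 0, 0, 0]
Echelon form has 2 nonzero rows, so rank(M) = 2.
The rank gives the maximum number of linearly independent rows: 2.

2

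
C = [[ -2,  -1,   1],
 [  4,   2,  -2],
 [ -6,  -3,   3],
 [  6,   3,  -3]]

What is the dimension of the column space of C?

Row reduce to echelon form.
R2 ← R2 + (2)·R1: [0, 0, 0]
R3 ← R3 − (3)·R1: [0, 0, 0]
R4 ← R4 + (3)·R1: [0, 0, 0]
Echelon form has 1 nonzero row, so rank(C) = 1.
The column space has dimension equal to the rank: 1.

1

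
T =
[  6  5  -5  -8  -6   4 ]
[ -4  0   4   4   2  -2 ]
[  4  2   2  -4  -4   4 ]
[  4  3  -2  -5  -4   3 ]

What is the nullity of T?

3

Row reduce to echelon form.
R2 ← R2 + (2/3)·R1: [0, 10/3, 2/3, -4/3, -2, 2/3]
R3 ← R3 − (2/3)·R1: [0, -4/3, 16/3, 4/3, 0, 4/3]
R4 ← R4 − (2/3)·R1: [0, -1/3, 4/3, 1/3, 0, 1/3]
R3 ← R3 + (2/5)·R2: [0, 0, 28/5, 4/5, -4/5, 8/5]
R4 ← R4 + (1/10)·R2: [0, 0, 7/5, 1/5, -1/5, 2/5]
R4 ← R4 − (1/4)·R3: [0, 0, 0, 0, 0, 0]
3 nonzero rows, so rank(T) = 3.
T has 6 columns; by rank–nullity, nullity = 6 − 3 = 3.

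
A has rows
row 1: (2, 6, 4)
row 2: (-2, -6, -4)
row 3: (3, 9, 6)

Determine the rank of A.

Row reduce to echelon form.
R2 ← R2 + R1: [0, 0, 0]
R3 ← R3 − (3/2)·R1: [0, 0, 0]
Echelon form has 1 nonzero row, so rank(A) = 1.

1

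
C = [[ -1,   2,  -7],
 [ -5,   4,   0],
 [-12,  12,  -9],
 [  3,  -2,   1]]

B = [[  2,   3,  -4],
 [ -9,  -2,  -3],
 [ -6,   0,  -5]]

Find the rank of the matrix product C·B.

First compute CB:
[[ 22,  -7,  33],
 [-46, -23,   8],
 [-78, -60,  57],
 [ 18,  13, -11]]
Now row reduce the product.
R2 ← R2 + (23/11)·R1: [0, -414/11, 77]
R3 ← R3 + (39/11)·R1: [0, -933/11, 174]
R4 ← R4 − (9/11)·R1: [0, 206/11, -38]
R3 ← R3 − (311/138)·R2: [0, 0, 65/138]
R4 ← R4 + (103/207)·R2: [0, 0, 65/207]
R4 ← R4 − (2/3)·R3: [0, 0, 0]
3 nonzero rows, so rank(CB) = 3.

3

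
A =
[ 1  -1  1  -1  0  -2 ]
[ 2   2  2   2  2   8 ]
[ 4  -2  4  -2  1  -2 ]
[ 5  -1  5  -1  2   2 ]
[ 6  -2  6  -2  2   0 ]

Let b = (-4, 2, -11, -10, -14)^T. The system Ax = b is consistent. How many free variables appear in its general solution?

Row reduce the augmented matrix [A | b].
R2 ← R2 − (2)·R1: [0, 4, 0, 4, 2, 12, 10]
R3 ← R3 − (4)·R1: [0, 2, 0, 2, 1, 6, 5]
R4 ← R4 − (5)·R1: [0, 4, 0, 4, 2, 12, 10]
R5 ← R5 − (6)·R1: [0, 4, 0, 4, 2, 12, 10]
R3 ← R3 − (1/2)·R2: [0, 0, 0, 0, 0, 0, 0]
R4 ← R4 − R2: [0, 0, 0, 0, 0, 0, 0]
R5 ← R5 − R2: [0, 0, 0, 0, 0, 0, 0]
The echelon form has 2 nonzero rows, and every pivot lies in the first 6 columns, so rank(A) = rank([A|b]) = 2.
The system is consistent.
Free variables = (unknowns) − (rank) = 6 − 2 = 4.

4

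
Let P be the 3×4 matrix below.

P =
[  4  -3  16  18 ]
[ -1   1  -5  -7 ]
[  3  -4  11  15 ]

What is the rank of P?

Row reduce to echelon form.
R2 ← R2 + (1/4)·R1: [0, 1/4, -1, -5/2]
R3 ← R3 − (3/4)·R1: [0, -7/4, -1, 3/2]
R3 ← R3 + (7)·R2: [0, 0, -8, -16]
Echelon form has 3 nonzero rows, so rank(P) = 3.

3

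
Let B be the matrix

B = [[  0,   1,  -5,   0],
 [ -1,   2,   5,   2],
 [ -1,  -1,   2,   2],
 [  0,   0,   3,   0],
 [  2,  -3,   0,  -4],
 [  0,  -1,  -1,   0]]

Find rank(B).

3

Row reduce to echelon form.
Swap R1 ↔ R2
R3 ← R3 − R1: [0, -3, -3, 0]
R5 ← R5 + (2)·R1: [0, 1, 10, 0]
R3 ← R3 + (3)·R2: [0, 0, -18, 0]
R5 ← R5 − R2: [0, 0, 15, 0]
R6 ← R6 + R2: [0, 0, -6, 0]
R4 ← R4 + (1/6)·R3: [0, 0, 0, 0]
R5 ← R5 + (5/6)·R3: [0, 0, 0, 0]
R6 ← R6 − (1/3)·R3: [0, 0, 0, 0]
Echelon form has 3 nonzero rows, so rank(B) = 3.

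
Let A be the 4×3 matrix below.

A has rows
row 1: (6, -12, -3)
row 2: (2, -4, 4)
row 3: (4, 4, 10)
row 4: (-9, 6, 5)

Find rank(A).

Row reduce to echelon form.
R2 ← R2 − (1/3)·R1: [0, 0, 5]
R3 ← R3 − (2/3)·R1: [0, 12, 12]
R4 ← R4 + (3/2)·R1: [0, -12, 1/2]
Swap R2 ↔ R3
R4 ← R4 + R2: [0, 0, 25/2]
R4 ← R4 − (5/2)·R3: [0, 0, 0]
Echelon form has 3 nonzero rows, so rank(A) = 3.

3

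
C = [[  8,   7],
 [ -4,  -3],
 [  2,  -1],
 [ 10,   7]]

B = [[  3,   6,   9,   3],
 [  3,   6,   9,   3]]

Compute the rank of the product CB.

1

First compute CB:
[[ 45,  90, 135,  45],
 [-21, -42, -63, -21],
 [  3,   6,   9,   3],
 [ 51, 102, 153,  51]]
Now row reduce the product.
R2 ← R2 + (7/15)·R1: [0, 0, 0, 0]
R3 ← R3 − (1/15)·R1: [0, 0, 0, 0]
R4 ← R4 − (17/15)·R1: [0, 0, 0, 0]
1 nonzero row, so rank(CB) = 1.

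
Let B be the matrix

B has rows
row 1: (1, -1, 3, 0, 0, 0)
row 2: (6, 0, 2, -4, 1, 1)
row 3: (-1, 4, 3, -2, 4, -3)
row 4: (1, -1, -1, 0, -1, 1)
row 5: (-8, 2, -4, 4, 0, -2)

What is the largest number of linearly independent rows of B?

Row reduce to echelon form.
R2 ← R2 − (6)·R1: [0, 6, -16, -4, 1, 1]
R3 ← R3 + R1: [0, 3, 6, -2, 4, -3]
R4 ← R4 − R1: [0, 0, -4, 0, -1, 1]
R5 ← R5 + (8)·R1: [0, -6, 20, 4, 0, -2]
R3 ← R3 − (1/2)·R2: [0, 0, 14, 0, 7/2, -7/2]
R5 ← R5 + R2: [0, 0, 4, 0, 1, -1]
R4 ← R4 + (2/7)·R3: [0, 0, 0, 0, 0, 0]
R5 ← R5 − (2/7)·R3: [0, 0, 0, 0, 0, 0]
Echelon form has 3 nonzero rows, so rank(B) = 3.
The rank gives the maximum number of linearly independent rows: 3.

3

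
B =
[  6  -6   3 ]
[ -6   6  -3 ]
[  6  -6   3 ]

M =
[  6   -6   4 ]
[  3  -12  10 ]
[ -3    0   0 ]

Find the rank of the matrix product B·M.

1

First compute BM:
[[  9,  36, -36],
 [ -9, -36,  36],
 [  9,  36, -36]]
Now row reduce the product.
R2 ← R2 + R1: [0, 0, 0]
R3 ← R3 − R1: [0, 0, 0]
1 nonzero row, so rank(BM) = 1.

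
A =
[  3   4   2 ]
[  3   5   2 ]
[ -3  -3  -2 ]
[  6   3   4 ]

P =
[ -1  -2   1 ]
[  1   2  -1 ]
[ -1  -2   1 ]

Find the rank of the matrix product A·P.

1

First compute AP:
[[ -1,  -2,   1],
 [  0,   0,   0],
 [  2,   4,  -2],
 [ -7, -14,   7]]
Now row reduce the product.
R3 ← R3 + (2)·R1: [0, 0, 0]
R4 ← R4 − (7)·R1: [0, 0, 0]
1 nonzero row, so rank(AP) = 1.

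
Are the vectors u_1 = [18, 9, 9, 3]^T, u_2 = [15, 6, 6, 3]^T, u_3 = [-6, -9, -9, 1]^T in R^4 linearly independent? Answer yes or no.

Form the matrix with these vectors as rows and row reduce.
R2 ← R2 − (5/6)·R1: [0, -3/2, -3/2, 1/2]
R3 ← R3 + (1/3)·R1: [0, -6, -6, 2]
R3 ← R3 − (4)·R2: [0, 0, 0, 0]
2 nonzero rows, so the 3 vectors span a space of dimension 2.
Since 2 < 3, the vectors are linearly dependent.

no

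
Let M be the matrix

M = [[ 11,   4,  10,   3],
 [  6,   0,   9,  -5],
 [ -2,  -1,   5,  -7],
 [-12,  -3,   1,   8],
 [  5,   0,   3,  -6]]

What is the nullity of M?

Row reduce to echelon form.
R2 ← R2 − (6/11)·R1: [0, -24/11, 39/11, -73/11]
R3 ← R3 + (2/11)·R1: [0, -3/11, 75/11, -71/11]
R4 ← R4 + (12/11)·R1: [0, 15/11, 131/11, 124/11]
R5 ← R5 − (5/11)·R1: [0, -20/11, -17/11, -81/11]
R3 ← R3 − (1/8)·R2: [0, 0, 51/8, -45/8]
R4 ← R4 + (5/8)·R2: [0, 0, 113/8, 57/8]
R5 ← R5 − (5/6)·R2: [0, 0, -9/2, -11/6]
R4 ← R4 − (113/51)·R3: [0, 0, 0, 333/17]
R5 ← R5 + (12/17)·R3: [0, 0, 0, -296/51]
R5 ← R5 + (8/27)·R4: [0, 0, 0, 0]
4 nonzero rows, so rank(M) = 4.
M has 4 columns; by rank–nullity, nullity = 4 − 4 = 0.

0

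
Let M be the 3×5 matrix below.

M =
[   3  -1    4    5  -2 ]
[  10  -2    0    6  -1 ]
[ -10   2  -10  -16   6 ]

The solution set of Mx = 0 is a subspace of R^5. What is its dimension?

Row reduce to echelon form.
R2 ← R2 − (10/3)·R1: [0, 4/3, -40/3, -32/3, 17/3]
R3 ← R3 + (10/3)·R1: [0, -4/3, 10/3, 2/3, -2/3]
R3 ← R3 + R2: [0, 0, -10, -10, 5]
3 nonzero rows, so rank(M) = 3.
M has 5 columns; by rank–nullity, nullity = 5 − 3 = 2.

2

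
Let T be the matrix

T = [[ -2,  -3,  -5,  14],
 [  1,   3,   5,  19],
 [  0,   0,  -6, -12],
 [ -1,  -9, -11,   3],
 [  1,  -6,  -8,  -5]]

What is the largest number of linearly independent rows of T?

4

Row reduce to echelon form.
R2 ← R2 + (1/2)·R1: [0, 3/2, 5/2, 26]
R4 ← R4 − (1/2)·R1: [0, -15/2, -17/2, -4]
R5 ← R5 + (1/2)·R1: [0, -15/2, -21/2, 2]
R4 ← R4 + (5)·R2: [0, 0, 4, 126]
R5 ← R5 + (5)·R2: [0, 0, 2, 132]
R4 ← R4 + (2/3)·R3: [0, 0, 0, 118]
R5 ← R5 + (1/3)·R3: [0, 0, 0, 128]
R5 ← R5 − (64/59)·R4: [0, 0, 0, 0]
Echelon form has 4 nonzero rows, so rank(T) = 4.
The rank gives the maximum number of linearly independent rows: 4.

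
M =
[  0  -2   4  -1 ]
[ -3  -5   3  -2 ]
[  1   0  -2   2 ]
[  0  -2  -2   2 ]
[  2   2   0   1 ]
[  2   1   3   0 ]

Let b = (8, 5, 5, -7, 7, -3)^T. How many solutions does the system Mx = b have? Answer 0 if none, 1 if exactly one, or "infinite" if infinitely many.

Row reduce the augmented matrix [M | b].
Swap R1 ↔ R2
R3 ← R3 + (1/3)·R1: [0, -5/3, -1, 4/3, 20/3]
R5 ← R5 + (2/3)·R1: [0, -4/3, 2, -1/3, 31/3]
R6 ← R6 + (2/3)·R1: [0, -7/3, 5, -4/3, 1/3]
R3 ← R3 − (5/6)·R2: [0, 0, -13/3, 13/6, 0]
R4 ← R4 − R2: [0, 0, -6, 3, -15]
R5 ← R5 − (2/3)·R2: [0, 0, -2/3, 1/3, 5]
R6 ← R6 − (7/6)·R2: [0, 0, 1/3, -1/6, -9]
R4 ← R4 − (18/13)·R3: [0, 0, 0, 0, -15]
R5 ← R5 − (2/13)·R3: [0, 0, 0, 0, 5]
R6 ← R6 + (1/13)·R3: [0, 0, 0, 0, -9]
R5 ← R5 + (1/3)·R4: [0, 0, 0, 0, 0]
R6 ← R6 − (3/5)·R4: [0, 0, 0, 0, 0]
The echelon form has 4 nonzero rows; the last pivot sits in the augmented column, so rank(M) = 3 but rank([M|b]) = 4.
Since the ranks differ, the system is inconsistent.
It has no solutions.

0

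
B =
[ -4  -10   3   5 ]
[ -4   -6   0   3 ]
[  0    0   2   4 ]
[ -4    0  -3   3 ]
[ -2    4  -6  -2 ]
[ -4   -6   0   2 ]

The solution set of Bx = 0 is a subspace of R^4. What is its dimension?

Row reduce to echelon form.
R2 ← R2 − R1: [0, 4, -3, -2]
R4 ← R4 − R1: [0, 10, -6, -2]
R5 ← R5 − (1/2)·R1: [0, 9, -15/2, -9/2]
R6 ← R6 − R1: [0, 4, -3, -3]
R4 ← R4 − (5/2)·R2: [0, 0, 3/2, 3]
R5 ← R5 − (9/4)·R2: [0, 0, -3/4, 0]
R6 ← R6 − R2: [0, 0, 0, -1]
R4 ← R4 − (3/4)·R3: [0, 0, 0, 0]
R5 ← R5 + (3/8)·R3: [0, 0, 0, 3/2]
Swap R4 ↔ R5
R6 ← R6 + (2/3)·R4: [0, 0, 0, 0]
4 nonzero rows, so rank(B) = 4.
B has 4 columns; by rank–nullity, nullity = 4 − 4 = 0.

0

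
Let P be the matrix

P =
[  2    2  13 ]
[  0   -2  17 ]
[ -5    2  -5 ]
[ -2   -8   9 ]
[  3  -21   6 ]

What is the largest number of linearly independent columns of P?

Row reduce to echelon form.
R3 ← R3 + (5/2)·R1: [0, 7, 55/2]
R4 ← R4 + R1: [0, -6, 22]
R5 ← R5 − (3/2)·R1: [0, -24, -27/2]
R3 ← R3 + (7/2)·R2: [0, 0, 87]
R4 ← R4 − (3)·R2: [0, 0, -29]
R5 ← R5 − (12)·R2: [0, 0, -435/2]
R4 ← R4 + (1/3)·R3: [0, 0, 0]
R5 ← R5 + (5/2)·R3: [0, 0, 0]
Echelon form has 3 nonzero rows, so rank(P) = 3.
The rank gives the maximum number of linearly independent columns: 3.

3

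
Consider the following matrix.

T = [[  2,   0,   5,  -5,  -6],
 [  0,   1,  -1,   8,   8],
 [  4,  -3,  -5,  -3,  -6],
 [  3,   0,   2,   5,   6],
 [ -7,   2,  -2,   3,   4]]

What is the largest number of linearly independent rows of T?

Row reduce to echelon form.
R3 ← R3 − (2)·R1: [0, -3, -15, 7, 6]
R4 ← R4 − (3/2)·R1: [0, 0, -11/2, 25/2, 15]
R5 ← R5 + (7/2)·R1: [0, 2, 31/2, -29/2, -17]
R3 ← R3 + (3)·R2: [0, 0, -18, 31, 30]
R5 ← R5 − (2)·R2: [0, 0, 35/2, -61/2, -33]
R4 ← R4 − (11/36)·R3: [0, 0, 0, 109/36, 35/6]
R5 ← R5 + (35/36)·R3: [0, 0, 0, -13/36, -23/6]
R5 ← R5 + (13/109)·R4: [0, 0, 0, 0, -342/109]
Echelon form has 5 nonzero rows, so rank(T) = 5.
The rank gives the maximum number of linearly independent rows: 5.

5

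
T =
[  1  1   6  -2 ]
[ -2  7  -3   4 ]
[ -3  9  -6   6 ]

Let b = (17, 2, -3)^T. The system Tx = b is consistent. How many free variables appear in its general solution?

2

Row reduce the augmented matrix [T | b].
R2 ← R2 + (2)·R1: [0, 9, 9, 0, 36]
R3 ← R3 + (3)·R1: [0, 12, 12, 0, 48]
R3 ← R3 − (4/3)·R2: [0, 0, 0, 0, 0]
The echelon form has 2 nonzero rows, and every pivot lies in the first 4 columns, so rank(T) = rank([T|b]) = 2.
The system is consistent.
Free variables = (unknowns) − (rank) = 4 − 2 = 2.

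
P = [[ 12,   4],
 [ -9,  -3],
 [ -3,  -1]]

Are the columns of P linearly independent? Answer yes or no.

Row reduce P to echelon form.
R2 ← R2 + (3/4)·R1: [0, 0]
R3 ← R3 + (1/4)·R1: [0, 0]
1 pivot among 2 columns.
Only 1 < 2 pivot columns, so the columns are linearly dependent.

no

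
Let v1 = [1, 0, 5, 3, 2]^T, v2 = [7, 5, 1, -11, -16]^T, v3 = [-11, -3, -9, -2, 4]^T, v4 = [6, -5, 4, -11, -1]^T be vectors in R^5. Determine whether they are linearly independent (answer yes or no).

yes

Form the matrix with these vectors as rows and row reduce.
R2 ← R2 − (7)·R1: [0, 5, -34, -32, -30]
R3 ← R3 + (11)·R1: [0, -3, 46, 31, 26]
R4 ← R4 − (6)·R1: [0, -5, -26, -29, -13]
R3 ← R3 + (3/5)·R2: [0, 0, 128/5, 59/5, 8]
R4 ← R4 + R2: [0, 0, -60, -61, -43]
R4 ← R4 + (75/32)·R3: [0, 0, 0, -1067/32, -97/4]
4 nonzero rows, so the 4 vectors span a space of dimension 4.
Since 4 = 4, the vectors are linearly independent.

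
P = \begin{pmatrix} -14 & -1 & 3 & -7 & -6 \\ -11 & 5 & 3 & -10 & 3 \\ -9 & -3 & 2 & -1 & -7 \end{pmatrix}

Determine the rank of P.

Row reduce to echelon form.
R2 ← R2 − (11/14)·R1: [0, 81/14, 9/14, -9/2, 54/7]
R3 ← R3 − (9/14)·R1: [0, -33/14, 1/14, 7/2, -22/7]
R3 ← R3 + (11/27)·R2: [0, 0, 1/3, 5/3, 0]
Echelon form has 3 nonzero rows, so rank(P) = 3.

3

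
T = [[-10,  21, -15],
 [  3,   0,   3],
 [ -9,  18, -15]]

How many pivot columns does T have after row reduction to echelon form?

Row reduce to echelon form.
R2 ← R2 + (3/10)·R1: [0, 63/10, -3/2]
R3 ← R3 − (9/10)·R1: [0, -9/10, -3/2]
R3 ← R3 + (1/7)·R2: [0, 0, -12/7]
Echelon form has 3 nonzero rows, so rank(T) = 3.
Each nonzero row contributes one pivot column: 3 pivot columns.

3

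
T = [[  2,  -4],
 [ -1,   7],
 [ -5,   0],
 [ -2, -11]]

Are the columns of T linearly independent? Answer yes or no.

Row reduce T to echelon form.
R2 ← R2 + (1/2)·R1: [0, 5]
R3 ← R3 + (5/2)·R1: [0, -10]
R4 ← R4 + R1: [0, -15]
R3 ← R3 + (2)·R2: [0, 0]
R4 ← R4 + (3)·R2: [0, 0]
2 pivots among 2 columns.
Every column is a pivot column, so the columns are linearly independent.

yes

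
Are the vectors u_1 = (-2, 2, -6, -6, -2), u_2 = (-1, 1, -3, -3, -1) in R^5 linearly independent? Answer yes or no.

Form the matrix with these vectors as rows and row reduce.
R2 ← R2 − (1/2)·R1: [0, 0, 0, 0, 0]
1 nonzero row, so the 2 vectors span a space of dimension 1.
Since 1 < 2, the vectors are linearly dependent.

no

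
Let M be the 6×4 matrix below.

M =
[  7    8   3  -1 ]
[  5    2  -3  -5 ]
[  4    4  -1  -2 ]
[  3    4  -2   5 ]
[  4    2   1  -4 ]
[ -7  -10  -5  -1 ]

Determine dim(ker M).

0

Row reduce to echelon form.
R2 ← R2 − (5/7)·R1: [0, -26/7, -36/7, -30/7]
R3 ← R3 − (4/7)·R1: [0, -4/7, -19/7, -10/7]
R4 ← R4 − (3/7)·R1: [0, 4/7, -23/7, 38/7]
R5 ← R5 − (4/7)·R1: [0, -18/7, -5/7, -24/7]
R6 ← R6 + R1: [0, -2, -2, -2]
R3 ← R3 − (2/13)·R2: [0, 0, -25/13, -10/13]
R4 ← R4 + (2/13)·R2: [0, 0, -53/13, 62/13]
R5 ← R5 − (9/13)·R2: [0, 0, 37/13, -6/13]
R6 ← R6 − (7/13)·R2: [0, 0, 10/13, 4/13]
R4 ← R4 − (53/25)·R3: [0, 0, 0, 32/5]
R5 ← R5 + (37/25)·R3: [0, 0, 0, -8/5]
R6 ← R6 + (2/5)·R3: [0, 0, 0, 0]
R5 ← R5 + (1/4)·R4: [0, 0, 0, 0]
4 nonzero rows, so rank(M) = 4.
M has 4 columns; by rank–nullity, nullity = 4 − 4 = 0.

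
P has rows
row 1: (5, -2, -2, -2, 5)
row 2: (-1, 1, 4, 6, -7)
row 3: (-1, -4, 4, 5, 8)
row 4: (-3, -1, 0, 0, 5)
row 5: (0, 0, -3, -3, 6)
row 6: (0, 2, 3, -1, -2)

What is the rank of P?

Row reduce to echelon form.
R2 ← R2 + (1/5)·R1: [0, 3/5, 18/5, 28/5, -6]
R3 ← R3 + (1/5)·R1: [0, -22/5, 18/5, 23/5, 9]
R4 ← R4 + (3/5)·R1: [0, -11/5, -6/5, -6/5, 8]
R3 ← R3 + (22/3)·R2: [0, 0, 30, 137/3, -35]
R4 ← R4 + (11/3)·R2: [0, 0, 12, 58/3, -14]
R6 ← R6 − (10/3)·R2: [0, 0, -9, -59/3, 18]
R4 ← R4 − (2/5)·R3: [0, 0, 0, 16/15, 0]
R5 ← R5 + (1/10)·R3: [0, 0, 0, 47/30, 5/2]
R6 ← R6 + (3/10)·R3: [0, 0, 0, -179/30, 15/2]
R5 ← R5 − (47/32)·R4: [0, 0, 0, 0, 5/2]
R6 ← R6 + (179/32)·R4: [0, 0, 0, 0, 15/2]
R6 ← R6 − (3)·R5: [0, 0, 0, 0, 0]
Echelon form has 5 nonzero rows, so rank(P) = 5.

5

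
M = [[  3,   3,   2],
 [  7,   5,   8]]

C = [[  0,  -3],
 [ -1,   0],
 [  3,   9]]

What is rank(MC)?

First compute MC:
[[  3,   9],
 [ 19,  51]]
Now row reduce the product.
R2 ← R2 − (19/3)·R1: [0, -6]
2 nonzero rows, so rank(MC) = 2.

2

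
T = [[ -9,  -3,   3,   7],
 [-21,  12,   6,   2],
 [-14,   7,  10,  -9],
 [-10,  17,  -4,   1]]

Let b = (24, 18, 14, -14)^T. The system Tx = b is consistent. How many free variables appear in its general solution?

Row reduce the augmented matrix [T | b].
R2 ← R2 − (7/3)·R1: [0, 19, -1, -43/3, -38]
R3 ← R3 − (14/9)·R1: [0, 35/3, 16/3, -179/9, -70/3]
R4 ← R4 − (10/9)·R1: [0, 61/3, -22/3, -61/9, -122/3]
R3 ← R3 − (35/57)·R2: [0, 0, 113/19, -632/57, 0]
R4 ← R4 − (61/57)·R2: [0, 0, -119/19, 488/57, 0]
R4 ← R4 + (119/113)·R3: [0, 0, 0, -352/113, 0]
The echelon form has 4 nonzero rows, and every pivot lies in the first 4 columns, so rank(T) = rank([T|b]) = 4.
The system is consistent.
Free variables = (unknowns) − (rank) = 4 − 4 = 0.

0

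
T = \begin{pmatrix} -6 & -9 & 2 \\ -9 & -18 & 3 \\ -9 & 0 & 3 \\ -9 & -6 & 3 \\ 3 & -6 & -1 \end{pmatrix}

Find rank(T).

2

Row reduce to echelon form.
R2 ← R2 − (3/2)·R1: [0, -9/2, 0]
R3 ← R3 − (3/2)·R1: [0, 27/2, 0]
R4 ← R4 − (3/2)·R1: [0, 15/2, 0]
R5 ← R5 + (1/2)·R1: [0, -21/2, 0]
R3 ← R3 + (3)·R2: [0, 0, 0]
R4 ← R4 + (5/3)·R2: [0, 0, 0]
R5 ← R5 − (7/3)·R2: [0, 0, 0]
Echelon form has 2 nonzero rows, so rank(T) = 2.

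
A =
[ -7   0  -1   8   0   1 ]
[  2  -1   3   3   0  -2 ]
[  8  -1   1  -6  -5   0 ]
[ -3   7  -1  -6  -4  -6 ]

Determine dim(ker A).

2

Row reduce to echelon form.
R2 ← R2 + (2/7)·R1: [0, -1, 19/7, 37/7, 0, -12/7]
R3 ← R3 + (8/7)·R1: [0, -1, -1/7, 22/7, -5, 8/7]
R4 ← R4 − (3/7)·R1: [0, 7, -4/7, -66/7, -4, -45/7]
R3 ← R3 − R2: [0, 0, -20/7, -15/7, -5, 20/7]
R4 ← R4 + (7)·R2: [0, 0, 129/7, 193/7, -4, -129/7]
R4 ← R4 + (129/20)·R3: [0, 0, 0, 55/4, -145/4, 0]
4 nonzero rows, so rank(A) = 4.
A has 6 columns; by rank–nullity, nullity = 6 − 4 = 2.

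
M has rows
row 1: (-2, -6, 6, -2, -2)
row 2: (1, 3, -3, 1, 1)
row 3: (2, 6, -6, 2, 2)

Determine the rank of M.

Row reduce to echelon form.
R2 ← R2 + (1/2)·R1: [0, 0, 0, 0, 0]
R3 ← R3 + R1: [0, 0, 0, 0, 0]
Echelon form has 1 nonzero row, so rank(M) = 1.

1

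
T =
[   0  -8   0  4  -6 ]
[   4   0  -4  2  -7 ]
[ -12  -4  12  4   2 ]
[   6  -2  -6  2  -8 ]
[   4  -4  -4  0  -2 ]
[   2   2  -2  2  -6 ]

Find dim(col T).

3

Row reduce to echelon form.
Swap R1 ↔ R2
R3 ← R3 + (3)·R1: [0, -4, 0, 10, -19]
R4 ← R4 − (3/2)·R1: [0, -2, 0, -1, 5/2]
R5 ← R5 − R1: [0, -4, 0, -2, 5]
R6 ← R6 − (1/2)·R1: [0, 2, 0, 1, -5/2]
R3 ← R3 − (1/2)·R2: [0, 0, 0, 8, -16]
R4 ← R4 − (1/4)·R2: [0, 0, 0, -2, 4]
R5 ← R5 − (1/2)·R2: [0, 0, 0, -4, 8]
R6 ← R6 + (1/4)·R2: [0, 0, 0, 2, -4]
R4 ← R4 + (1/4)·R3: [0, 0, 0, 0, 0]
R5 ← R5 + (1/2)·R3: [0, 0, 0, 0, 0]
R6 ← R6 − (1/4)·R3: [0, 0, 0, 0, 0]
Echelon form has 3 nonzero rows, so rank(T) = 3.
The column space has dimension equal to the rank: 3.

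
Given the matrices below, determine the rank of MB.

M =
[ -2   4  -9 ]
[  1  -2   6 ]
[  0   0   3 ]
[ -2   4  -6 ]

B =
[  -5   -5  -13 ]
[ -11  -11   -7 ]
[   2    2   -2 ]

2

First compute MB:
[[-52, -52,  16],
 [ 29,  29, -11],
 [  6,   6,  -6],
 [-46, -46,  10]]
Now row reduce the product.
R2 ← R2 + (29/52)·R1: [0, 0, -27/13]
R3 ← R3 + (3/26)·R1: [0, 0, -54/13]
R4 ← R4 − (23/26)·R1: [0, 0, -54/13]
R3 ← R3 − (2)·R2: [0, 0, 0]
R4 ← R4 − (2)·R2: [0, 0, 0]
2 nonzero rows, so rank(MB) = 2.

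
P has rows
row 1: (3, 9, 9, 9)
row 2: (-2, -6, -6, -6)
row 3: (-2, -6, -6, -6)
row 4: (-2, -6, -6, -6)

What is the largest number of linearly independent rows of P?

Row reduce to echelon form.
R2 ← R2 + (2/3)·R1: [0, 0, 0, 0]
R3 ← R3 + (2/3)·R1: [0, 0, 0, 0]
R4 ← R4 + (2/3)·R1: [0, 0, 0, 0]
Echelon form has 1 nonzero row, so rank(P) = 1.
The rank gives the maximum number of linearly independent rows: 1.

1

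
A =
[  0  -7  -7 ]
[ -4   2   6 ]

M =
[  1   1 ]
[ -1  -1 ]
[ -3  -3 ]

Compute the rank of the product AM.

First compute AM:
[[ 28,  28],
 [-24, -24]]
Now row reduce the product.
R2 ← R2 + (6/7)·R1: [0, 0]
1 nonzero row, so rank(AM) = 1.

1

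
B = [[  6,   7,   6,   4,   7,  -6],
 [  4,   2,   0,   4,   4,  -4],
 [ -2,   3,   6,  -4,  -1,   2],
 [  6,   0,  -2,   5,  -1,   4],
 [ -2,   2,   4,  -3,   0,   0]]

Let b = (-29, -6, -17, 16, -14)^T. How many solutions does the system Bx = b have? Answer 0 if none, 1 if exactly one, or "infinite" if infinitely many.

infinite

Row reduce the augmented matrix [B | b].
R2 ← R2 − (2/3)·R1: [0, -8/3, -4, 4/3, -2/3, 0, 40/3]
R3 ← R3 + (1/3)·R1: [0, 16/3, 8, -8/3, 4/3, 0, -80/3]
R4 ← R4 − R1: [0, -7, -8, 1, -8, 10, 45]
R5 ← R5 + (1/3)·R1: [0, 13/3, 6, -5/3, 7/3, -2, -71/3]
R3 ← R3 + (2)·R2: [0, 0, 0, 0, 0, 0, 0]
R4 ← R4 − (21/8)·R2: [0, 0, 5/2, -5/2, -25/4, 10, 10]
R5 ← R5 + (13/8)·R2: [0, 0, -1/2, 1/2, 5/4, -2, -2]
Swap R3 ↔ R4
R5 ← R5 + (1/5)·R3: [0, 0, 0, 0, 0, 0, 0]
The echelon form has 3 nonzero rows, and every pivot lies in the first 6 columns, so rank(B) = rank([B|b]) = 3.
The system is consistent.
rank = 3 < 6 unknowns, so there are infinitely many solutions.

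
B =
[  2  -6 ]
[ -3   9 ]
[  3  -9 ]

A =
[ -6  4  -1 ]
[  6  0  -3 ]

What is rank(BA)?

1

First compute BA:
[[-48,   8,  16],
 [ 72, -12, -24],
 [-72,  12,  24]]
Now row reduce the product.
R2 ← R2 + (3/2)·R1: [0, 0, 0]
R3 ← R3 − (3/2)·R1: [0, 0, 0]
1 nonzero row, so rank(BA) = 1.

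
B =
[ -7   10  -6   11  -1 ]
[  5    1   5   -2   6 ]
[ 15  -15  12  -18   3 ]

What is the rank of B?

3

Row reduce to echelon form.
R2 ← R2 + (5/7)·R1: [0, 57/7, 5/7, 41/7, 37/7]
R3 ← R3 + (15/7)·R1: [0, 45/7, -6/7, 39/7, 6/7]
R3 ← R3 − (15/19)·R2: [0, 0, -27/19, 18/19, -63/19]
Echelon form has 3 nonzero rows, so rank(B) = 3.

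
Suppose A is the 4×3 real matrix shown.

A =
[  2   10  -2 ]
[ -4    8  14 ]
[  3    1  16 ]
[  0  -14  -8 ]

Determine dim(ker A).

0

Row reduce to echelon form.
R2 ← R2 + (2)·R1: [0, 28, 10]
R3 ← R3 − (3/2)·R1: [0, -14, 19]
R3 ← R3 + (1/2)·R2: [0, 0, 24]
R4 ← R4 + (1/2)·R2: [0, 0, -3]
R4 ← R4 + (1/8)·R3: [0, 0, 0]
3 nonzero rows, so rank(A) = 3.
A has 3 columns; by rank–nullity, nullity = 3 − 3 = 0.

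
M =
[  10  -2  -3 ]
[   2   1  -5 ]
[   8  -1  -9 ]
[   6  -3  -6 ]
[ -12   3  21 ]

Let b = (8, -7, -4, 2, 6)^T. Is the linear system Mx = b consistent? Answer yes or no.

no

Row reduce the augmented matrix [M | b].
R2 ← R2 − (1/5)·R1: [0, 7/5, -22/5, -43/5]
R3 ← R3 − (4/5)·R1: [0, 3/5, -33/5, -52/5]
R4 ← R4 − (3/5)·R1: [0, -9/5, -21/5, -14/5]
R5 ← R5 + (6/5)·R1: [0, 3/5, 87/5, 78/5]
R3 ← R3 − (3/7)·R2: [0, 0, -33/7, -47/7]
R4 ← R4 + (9/7)·R2: [0, 0, -69/7, -97/7]
R5 ← R5 − (3/7)·R2: [0, 0, 135/7, 135/7]
R4 ← R4 − (23/11)·R3: [0, 0, 0, 2/11]
R5 ← R5 + (45/11)·R3: [0, 0, 0, -90/11]
R5 ← R5 + (45)·R4: [0, 0, 0, 0]
The echelon form has 4 nonzero rows; the last pivot sits in the augmented column, so rank(M) = 3 but rank([M|b]) = 4.
Since the ranks differ, the system is inconsistent.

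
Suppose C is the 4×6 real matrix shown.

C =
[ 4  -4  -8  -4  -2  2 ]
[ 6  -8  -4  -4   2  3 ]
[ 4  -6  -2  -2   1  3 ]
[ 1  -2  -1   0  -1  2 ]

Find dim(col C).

Row reduce to echelon form.
R2 ← R2 − (3/2)·R1: [0, -2, 8, 2, 5, 0]
R3 ← R3 − R1: [0, -2, 6, 2, 3, 1]
R4 ← R4 − (1/4)·R1: [0, -1, 1, 1, -1/2, 3/2]
R3 ← R3 − R2: [0, 0, -2, 0, -2, 1]
R4 ← R4 − (1/2)·R2: [0, 0, -3, 0, -3, 3/2]
R4 ← R4 − (3/2)·R3: [0, 0, 0, 0, 0, 0]
Echelon form has 3 nonzero rows, so rank(C) = 3.
The column space has dimension equal to the rank: 3.

3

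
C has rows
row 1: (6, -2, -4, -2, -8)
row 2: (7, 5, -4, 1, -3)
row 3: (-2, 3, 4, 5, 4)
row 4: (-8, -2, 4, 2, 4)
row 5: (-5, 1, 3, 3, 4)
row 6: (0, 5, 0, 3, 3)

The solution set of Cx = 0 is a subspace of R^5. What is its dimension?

1

Row reduce to echelon form.
R2 ← R2 − (7/6)·R1: [0, 22/3, 2/3, 10/3, 19/3]
R3 ← R3 + (1/3)·R1: [0, 7/3, 8/3, 13/3, 4/3]
R4 ← R4 + (4/3)·R1: [0, -14/3, -4/3, -2/3, -20/3]
R5 ← R5 + (5/6)·R1: [0, -2/3, -1/3, 4/3, -8/3]
R3 ← R3 − (7/22)·R2: [0, 0, 27/11, 36/11, -15/22]
R4 ← R4 + (7/11)·R2: [0, 0, -10/11, 16/11, -29/11]
R5 ← R5 + (1/11)·R2: [0, 0, -3/11, 18/11, -23/11]
R6 ← R6 − (15/22)·R2: [0, 0, -5/11, 8/11, -29/22]
R4 ← R4 + (10/27)·R3: [0, 0, 0, 8/3, -26/9]
R5 ← R5 + (1/9)·R3: [0, 0, 0, 2, -13/6]
R6 ← R6 + (5/27)·R3: [0, 0, 0, 4/3, -13/9]
R5 ← R5 − (3/4)·R4: [0, 0, 0, 0, 0]
R6 ← R6 − (1/2)·R4: [0, 0, 0, 0, 0]
4 nonzero rows, so rank(C) = 4.
C has 5 columns; by rank–nullity, nullity = 5 − 4 = 1.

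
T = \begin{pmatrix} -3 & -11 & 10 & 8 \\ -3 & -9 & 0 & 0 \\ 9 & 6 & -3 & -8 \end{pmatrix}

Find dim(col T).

3

Row reduce to echelon form.
R2 ← R2 − R1: [0, 2, -10, -8]
R3 ← R3 + (3)·R1: [0, -27, 27, 16]
R3 ← R3 + (27/2)·R2: [0, 0, -108, -92]
Echelon form has 3 nonzero rows, so rank(T) = 3.
The column space has dimension equal to the rank: 3.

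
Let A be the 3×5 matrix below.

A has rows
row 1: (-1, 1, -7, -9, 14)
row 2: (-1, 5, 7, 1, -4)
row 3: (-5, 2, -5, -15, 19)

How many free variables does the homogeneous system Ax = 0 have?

2

Row reduce to echelon form.
R2 ← R2 − R1: [0, 4, 14, 10, -18]
R3 ← R3 − (5)·R1: [0, -3, 30, 30, -51]
R3 ← R3 + (3/4)·R2: [0, 0, 81/2, 75/2, -129/2]
3 nonzero rows, so rank(A) = 3.
A has 5 columns; by rank–nullity, nullity = 5 − 3 = 2.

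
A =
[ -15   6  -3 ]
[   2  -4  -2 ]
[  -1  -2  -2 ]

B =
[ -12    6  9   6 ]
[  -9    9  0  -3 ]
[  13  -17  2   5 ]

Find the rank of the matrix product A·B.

First compute AB:
[[ 87,  15, -141, -123],
 [-14,  10,  14,  14],
 [  4,  10, -13, -10]]
Now row reduce the product.
R2 ← R2 + (14/87)·R1: [0, 360/29, -252/29, -168/29]
R3 ← R3 − (4/87)·R1: [0, 270/29, -189/29, -126/29]
R3 ← R3 − (3/4)·R2: [0, 0, 0, 0]
2 nonzero rows, so rank(AB) = 2.

2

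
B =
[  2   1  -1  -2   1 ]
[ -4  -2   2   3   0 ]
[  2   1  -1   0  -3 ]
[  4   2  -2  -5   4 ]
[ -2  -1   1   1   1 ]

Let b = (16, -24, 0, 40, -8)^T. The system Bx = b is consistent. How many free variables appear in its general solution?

Row reduce the augmented matrix [B | b].
R2 ← R2 + (2)·R1: [0, 0, 0, -1, 2, 8]
R3 ← R3 − R1: [0, 0, 0, 2, -4, -16]
R4 ← R4 − (2)·R1: [0, 0, 0, -1, 2, 8]
R5 ← R5 + R1: [0, 0, 0, -1, 2, 8]
R3 ← R3 + (2)·R2: [0, 0, 0, 0, 0, 0]
R4 ← R4 − R2: [0, 0, 0, 0, 0, 0]
R5 ← R5 − R2: [0, 0, 0, 0, 0, 0]
The echelon form has 2 nonzero rows, and every pivot lies in the first 5 columns, so rank(B) = rank([B|b]) = 2.
The system is consistent.
Free variables = (unknowns) − (rank) = 5 − 2 = 3.

3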